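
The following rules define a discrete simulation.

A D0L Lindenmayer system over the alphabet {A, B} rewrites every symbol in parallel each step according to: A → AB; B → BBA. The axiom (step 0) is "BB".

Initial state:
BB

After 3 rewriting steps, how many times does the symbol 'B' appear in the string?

gen 0: BB
gen 1: BBABBA
gen 2: BBABBAABBBABBAAB
gen 3: BBABBAABBBABBAABABBBABBABBAABBBABBAABABBBA

26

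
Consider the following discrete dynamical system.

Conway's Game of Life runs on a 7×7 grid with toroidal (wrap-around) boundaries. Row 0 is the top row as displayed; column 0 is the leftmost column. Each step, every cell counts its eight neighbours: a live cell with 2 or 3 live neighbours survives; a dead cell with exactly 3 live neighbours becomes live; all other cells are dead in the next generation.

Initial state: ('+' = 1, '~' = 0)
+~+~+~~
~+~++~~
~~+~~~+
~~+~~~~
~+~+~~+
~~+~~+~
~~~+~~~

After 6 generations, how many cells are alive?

6

step 0: +~+~+~~
~+~++~~
~~+~~~+
~~+~~~~
~+~+~~+
~~+~~+~
~~~+~~~
step 1: ~++~+~~
++~~++~
~++~~~~
++++~~~
~+~+~~~
~~+++~~
~++++~~
step 2: ~~~~~~~
+~~~++~
~~~~+~+
+~~+~~~
+~~~~~~
~~~~~~~
~~~~~+~
step 3: ~~~~+++
~~~~+++
+~~++~+
+~~~~~+
~~~~~~~
~~~~~~~
~~~~~~~
step 4: ~~~~+~+
~~~~~~~
~~~++~~
+~~~~++
~~~~~~~
~~~~~~~
~~~~~+~
step 5: ~~~~~+~
~~~+++~
~~~~+++
~~~~+++
~~~~~~+
~~~~~~~
~~~~~+~
step 6: ~~~~~++
~~~+~~~
~~~~~~~
+~~~+~~
~~~~~~+
~~~~~~~
~~~~~~~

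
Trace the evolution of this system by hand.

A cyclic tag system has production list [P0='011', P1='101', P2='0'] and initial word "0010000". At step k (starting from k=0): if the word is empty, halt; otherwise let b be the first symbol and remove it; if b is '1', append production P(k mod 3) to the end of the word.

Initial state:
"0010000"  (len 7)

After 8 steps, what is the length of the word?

t=0: "0010000"  (len 7)
t=1: "010000"  (len 6)
t=2: "10000"  (len 5)
t=3: "00000"  (len 5)
t=4: "0000"  (len 4)
t=5: "000"  (len 3)
t=6: "00"  (len 2)
t=7: "0"  (len 1)
t=8: (halted — word empty)

0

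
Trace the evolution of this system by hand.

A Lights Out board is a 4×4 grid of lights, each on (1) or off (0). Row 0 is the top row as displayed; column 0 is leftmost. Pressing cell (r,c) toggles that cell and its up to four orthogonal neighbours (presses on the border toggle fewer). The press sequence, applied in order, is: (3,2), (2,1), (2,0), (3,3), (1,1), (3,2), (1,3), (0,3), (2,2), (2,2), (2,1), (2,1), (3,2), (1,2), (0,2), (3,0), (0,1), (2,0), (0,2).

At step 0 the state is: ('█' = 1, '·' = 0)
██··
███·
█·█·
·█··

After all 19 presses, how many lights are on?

6

[0] ██··
███·
█·█·
·█··
[1] ██··
███·
█···
··██
[2] ██··
█·█·
·██·
·███
[3] ██··
··█·
█·█·
████
[4] ██··
··█·
█·██
██··
[5] █···
██··
████
██··
[6] █···
██··
██·█
█·██
[7] █··█
████
██··
█·██
[8] █·█·
███·
██··
█·██
[9] █·█·
██··
█·██
█··█
[10] █·█·
███·
██··
█·██
[11] █·█·
█·█·
··█·
████
[12] █·█·
███·
██··
█·██
[13] █·█·
███·
███·
██··
[14] █···
█··█
██··
██··
[15] ████
█·██
██··
██··
[16] ████
█·██
·█··
····
[17] ···█
████
·█··
····
[18] ···█
·███
█···
█···
[19] ·██·
·█·█
█···
█···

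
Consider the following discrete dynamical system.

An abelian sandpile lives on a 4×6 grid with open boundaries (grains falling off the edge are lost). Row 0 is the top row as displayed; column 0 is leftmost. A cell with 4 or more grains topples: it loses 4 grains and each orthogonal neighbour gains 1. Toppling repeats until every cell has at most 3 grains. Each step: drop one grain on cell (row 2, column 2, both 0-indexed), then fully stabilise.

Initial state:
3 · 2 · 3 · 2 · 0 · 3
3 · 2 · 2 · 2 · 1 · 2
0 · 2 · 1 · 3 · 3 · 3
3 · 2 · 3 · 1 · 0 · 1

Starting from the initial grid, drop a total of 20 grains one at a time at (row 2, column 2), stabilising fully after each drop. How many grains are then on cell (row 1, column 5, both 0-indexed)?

gen 0: 3 · 2 · 3 · 2 · 0 · 3
3 · 2 · 2 · 2 · 1 · 2
0 · 2 · 1 · 3 · 3 · 3
3 · 2 · 3 · 1 · 0 · 1
gen 1: 3 · 2 · 3 · 2 · 0 · 3
3 · 2 · 2 · 2 · 1 · 2
0 · 2 · 2 · 3 · 3 · 3
3 · 2 · 3 · 1 · 0 · 1
gen 2: 3 · 2 · 3 · 2 · 0 · 3
3 · 2 · 2 · 2 · 1 · 2
0 · 2 · 3 · 3 · 3 · 3
3 · 2 · 3 · 1 · 0 · 1
gen 3: 3 · 2 · 3 · 2 · 0 · 3
3 · 2 · 3 · 3 · 2 · 3
0 · 3 · 2 · 1 · 1 · 0
3 · 3 · 0 · 3 · 1 · 2
gen 4: 3 · 2 · 3 · 2 · 0 · 3
3 · 2 · 3 · 3 · 2 · 3
0 · 3 · 3 · 1 · 1 · 0
3 · 3 · 0 · 3 · 1 · 2
gen 5: 1 · 1 · 2 · 0 · 1 · 3
1 · 2 · 3 · 1 · 3 · 3
3 · 2 · 2 · 3 · 1 · 0
0 · 1 · 2 · 3 · 1 · 2
gen 6: 1 · 1 · 2 · 0 · 1 · 3
1 · 2 · 3 · 1 · 3 · 3
3 · 2 · 3 · 3 · 1 · 0
0 · 1 · 2 · 3 · 1 · 2
gen 7: 1 · 1 · 3 · 0 · 1 · 3
1 · 3 · 0 · 3 · 3 · 3
3 · 3 · 3 · 1 · 2 · 0
0 · 2 · 0 · 1 · 2 · 2
gen 8: 1 · 2 · 3 · 0 · 1 · 3
3 · 0 · 2 · 3 · 3 · 3
0 · 2 · 1 · 2 · 2 · 0
1 · 3 · 1 · 1 · 2 · 2
gen 9: 1 · 2 · 3 · 0 · 1 · 3
3 · 0 · 2 · 3 · 3 · 3
0 · 2 · 2 · 2 · 2 · 0
1 · 3 · 1 · 1 · 2 · 2
gen 10: 1 · 2 · 3 · 0 · 1 · 3
3 · 0 · 2 · 3 · 3 · 3
0 · 2 · 3 · 2 · 2 · 0
1 · 3 · 1 · 1 · 2 · 2
gen 11: 1 · 2 · 3 · 0 · 1 · 3
3 · 0 · 3 · 3 · 3 · 3
0 · 3 · 0 · 3 · 2 · 0
1 · 3 · 2 · 1 · 2 · 2
gen 12: 1 · 2 · 3 · 0 · 1 · 3
3 · 0 · 3 · 3 · 3 · 3
0 · 3 · 1 · 3 · 2 · 0
1 · 3 · 2 · 1 · 2 · 2
gen 13: 1 · 2 · 3 · 0 · 1 · 3
3 · 0 · 3 · 3 · 3 · 3
0 · 3 · 2 · 3 · 2 · 0
1 · 3 · 2 · 1 · 2 · 2
gen 14: 1 · 2 · 3 · 0 · 1 · 3
3 · 0 · 3 · 3 · 3 · 3
0 · 3 · 3 · 3 · 2 · 0
1 · 3 · 2 · 1 · 2 · 2
gen 15: 1 · 3 · 0 · 2 · 3 · 0
3 · 2 · 3 · 2 · 2 · 1
1 · 2 · 0 · 3 · 0 · 2
2 · 1 · 1 · 3 · 3 · 2
gen 16: 1 · 3 · 0 · 2 · 3 · 0
3 · 2 · 3 · 2 · 2 · 1
1 · 2 · 1 · 3 · 0 · 2
2 · 1 · 1 · 3 · 3 · 2
gen 17: 1 · 3 · 0 · 2 · 3 · 0
3 · 2 · 3 · 2 · 2 · 1
1 · 2 · 2 · 3 · 0 · 2
2 · 1 · 1 · 3 · 3 · 2
gen 18: 1 · 3 · 0 · 2 · 3 · 0
3 · 2 · 3 · 2 · 2 · 1
1 · 2 · 3 · 3 · 0 · 2
2 · 1 · 1 · 3 · 3 · 2
gen 19: 1 · 3 · 1 · 3 · 3 · 0
3 · 3 · 1 · 0 · 3 · 1
1 · 3 · 2 · 2 · 2 · 2
2 · 1 · 3 · 1 · 0 · 3
gen 20: 1 · 3 · 1 · 3 · 3 · 0
3 · 3 · 1 · 0 · 3 · 1
1 · 3 · 3 · 2 · 2 · 2
2 · 1 · 3 · 1 · 0 · 3

1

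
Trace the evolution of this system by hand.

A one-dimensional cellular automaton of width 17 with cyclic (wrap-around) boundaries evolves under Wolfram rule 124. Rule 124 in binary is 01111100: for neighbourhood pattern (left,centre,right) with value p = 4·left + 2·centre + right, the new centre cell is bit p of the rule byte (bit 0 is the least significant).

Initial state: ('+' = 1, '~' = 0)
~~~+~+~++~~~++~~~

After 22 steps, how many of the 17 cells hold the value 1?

t=0: ~~~+~+~++~~~++~~~
t=1: ~~~+++++++~~+++~~
t=2: ~~~+~~~~~++~+~++~
t=3: ~~~++~~~~++++++++
t=4: +~~+++~~~+~~~~~~+
t=5: ++~+~++~~++~~~~~+
t=6: ~+++++++~+++~~~~+
t=7: ++~~~~~+++~++~~~+
t=8: ~++~~~~+~+++++~~+
t=9: ++++~~~+++~~~++~+
t=10: ~~~++~~+~++~~++++
t=11: +~~+++~+++++~+~~+
t=12: ++~+~+++~~~++++~+
t=13: ~+++++~++~~+~~+++
t=14: ++~~~+++++~++~+~+
t=15: ~++~~+~~~++++++++
t=16: ++++~++~~+~~~~~~+
t=17: ~~~+++++~++~~~~~+
t=18: +~~+~~~+++++~~~~+
t=19: ++~++~~+~~~++~~~+
t=20: ~+++++~++~~+++~~+
t=21: ++~~~+++++~+~++~+
t=22: ~++~~+~~~++++++++

11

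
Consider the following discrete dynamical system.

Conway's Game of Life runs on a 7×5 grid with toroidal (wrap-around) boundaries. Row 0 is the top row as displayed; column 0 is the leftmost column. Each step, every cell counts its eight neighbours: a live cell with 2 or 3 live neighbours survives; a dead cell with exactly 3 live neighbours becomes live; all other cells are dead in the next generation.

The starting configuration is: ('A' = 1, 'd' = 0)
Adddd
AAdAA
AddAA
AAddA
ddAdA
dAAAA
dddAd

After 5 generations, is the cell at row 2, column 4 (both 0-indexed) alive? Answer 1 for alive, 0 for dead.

0

t=0: Adddd
AAdAA
AddAA
AAddA
ddAdA
dAAAA
dddAd
t=1: AAAAd
dAAAd
ddddd
dAAdd
ddddd
AAddA
AAdAd
t=2: ddddd
AddAA
dddAd
ddddd
ddAdd
dAAdA
dddAd
t=3: dddAd
dddAA
dddAd
ddddd
dAAAd
dAAdd
ddAAd
t=4: ddddd
ddAAA
dddAA
dddAd
dAdAd
ddddd
dAdAd
t=5: ddddA
ddAdA
ddddd
dddAd
ddAdd
ddddd
ddddd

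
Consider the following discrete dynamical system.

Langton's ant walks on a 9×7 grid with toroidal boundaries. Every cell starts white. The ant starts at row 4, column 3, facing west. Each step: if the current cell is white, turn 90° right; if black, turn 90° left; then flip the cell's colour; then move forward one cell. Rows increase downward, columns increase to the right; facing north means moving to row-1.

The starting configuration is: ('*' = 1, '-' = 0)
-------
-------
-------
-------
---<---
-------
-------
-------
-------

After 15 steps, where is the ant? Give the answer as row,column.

step 0: -------
-------
-------
-------
---<---
-------
-------
-------
-------
step 1: -------
-------
-------
---^---
---*---
-------
-------
-------
-------
step 2: -------
-------
-------
---*>--
---*---
-------
-------
-------
-------
step 3: -------
-------
-------
---**--
---*v--
-------
-------
-------
-------
step 4: -------
-------
-------
---**--
---<*--
-------
-------
-------
-------
step 5: -------
-------
-------
---**--
----*--
---v---
-------
-------
-------
step 6: -------
-------
-------
---**--
----*--
--<*---
-------
-------
-------
step 7: -------
-------
-------
---**--
--^-*--
--**---
-------
-------
-------
step 8: -------
-------
-------
---**--
--*>*--
--**---
-------
-------
-------
step 9: -------
-------
-------
---**--
--***--
--*v---
-------
-------
-------
step 10: -------
-------
-------
---**--
--***--
--*->--
-------
-------
-------
step 11: -------
-------
-------
---**--
--***--
--*-*--
----v--
-------
-------
step 12: -------
-------
-------
---**--
--***--
--*-*--
---<*--
-------
-------
step 13: -------
-------
-------
---**--
--***--
--*^*--
---**--
-------
-------
step 14: -------
-------
-------
---**--
--***--
--**>--
---**--
-------
-------
step 15: -------
-------
-------
---**--
--**^--
--**---
---**--
-------
-------

4,4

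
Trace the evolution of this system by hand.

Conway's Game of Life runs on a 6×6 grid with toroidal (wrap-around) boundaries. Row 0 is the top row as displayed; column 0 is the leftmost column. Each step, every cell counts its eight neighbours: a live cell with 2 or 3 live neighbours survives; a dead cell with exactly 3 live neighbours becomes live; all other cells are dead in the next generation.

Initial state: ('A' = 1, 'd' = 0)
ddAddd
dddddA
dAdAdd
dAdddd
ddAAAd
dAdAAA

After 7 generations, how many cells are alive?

t=0: ddAddd
dddddA
dAdAdd
dAdddd
ddAAAd
dAdAAA
t=1: AdAAdA
ddAddd
AdAddd
dAddAd
AAdddA
dAdddA
t=2: AdAAAA
AdAddA
ddAAdd
ddAddd
dAAdAA
dddddd
t=3: AdAAAd
Addddd
ddAAdd
ddddAd
dAAAdd
dddddd
t=4: dAdAdA
ddddAA
dddAdd
dAddAd
ddAAdd
ddddAd
t=5: AddAdA
AdAAdA
dddAdA
ddddAd
ddAAAd
ddddAd
t=6: AAAAdd
dAAAdd
AdAAdA
ddAddA
ddddAA
ddAddd
t=7: Addddd
dddddA
AddddA
dAAddd
dddAAA
AdAdAA

13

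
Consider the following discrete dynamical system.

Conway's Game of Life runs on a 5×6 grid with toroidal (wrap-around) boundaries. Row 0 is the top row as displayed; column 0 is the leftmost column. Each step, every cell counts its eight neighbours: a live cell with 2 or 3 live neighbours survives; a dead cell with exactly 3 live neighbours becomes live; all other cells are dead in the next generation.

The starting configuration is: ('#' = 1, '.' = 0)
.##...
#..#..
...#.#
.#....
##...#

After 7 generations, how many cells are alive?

k=0  .##...
#..#..
...#.#
.#....
##...#
k=1  ..#..#
##.##.
#.#.#.
.##.##
......
k=2  ######
#...#.
......
###.##
######
k=3  ......
#.#.#.
...##.
......
......
k=4  ......
....##
...###
......
......
k=5  ......
...#.#
...#.#
....#.
......
k=6  ......
......
...#.#
....#.
......
k=7  ......
......
....#.
....#.
......

2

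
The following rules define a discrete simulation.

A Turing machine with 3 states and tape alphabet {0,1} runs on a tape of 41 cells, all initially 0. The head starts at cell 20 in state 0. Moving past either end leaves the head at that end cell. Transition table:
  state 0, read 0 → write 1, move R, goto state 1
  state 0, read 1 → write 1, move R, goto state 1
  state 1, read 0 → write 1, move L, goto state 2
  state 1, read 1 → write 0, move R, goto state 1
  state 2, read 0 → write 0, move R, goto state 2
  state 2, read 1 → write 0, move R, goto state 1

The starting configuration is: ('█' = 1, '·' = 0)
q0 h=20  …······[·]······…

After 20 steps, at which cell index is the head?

step 0: q0 h=20  …······[·]······…
step 1: q1 h=21  …·····█[·]······…
step 2: q2 h=20  …······[█]█·····…
step 3: q1 h=21  …······[█]······…
step 4: q1 h=22  …······[·]······…
step 5: q2 h=21  …······[·]█·····…
step 6: q2 h=22  …······[█]······…
step 7: q1 h=23  …······[·]······…
step 8: q2 h=22  …······[·]█·····…
step 9: q2 h=23  …······[█]······…
step 10: q1 h=24  …······[·]······…
step 11: q2 h=23  …······[·]█·····…
step 12: q2 h=24  …······[█]······…
step 13: q1 h=25  …······[·]······…
step 14: q2 h=24  …······[·]█·····…
step 15: q2 h=25  …······[█]······…
step 16: q1 h=26  …······[·]······…
step 17: q2 h=25  …······[·]█·····…
step 18: q2 h=26  …······[█]······…
step 19: q1 h=27  …······[·]······…
step 20: q2 h=26  …······[·]█·····…

26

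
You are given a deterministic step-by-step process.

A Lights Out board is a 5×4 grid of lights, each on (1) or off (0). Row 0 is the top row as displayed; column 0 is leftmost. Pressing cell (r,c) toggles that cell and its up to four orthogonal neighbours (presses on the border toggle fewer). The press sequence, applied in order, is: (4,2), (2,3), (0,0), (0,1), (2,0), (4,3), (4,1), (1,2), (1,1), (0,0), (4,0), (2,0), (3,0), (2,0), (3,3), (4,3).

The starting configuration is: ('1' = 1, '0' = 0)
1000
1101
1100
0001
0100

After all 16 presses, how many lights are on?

k=0  1000
1101
1100
0001
0100
k=1  1000
1101
1100
0011
0011
k=2  1000
1100
1111
0010
0011
k=3  0100
0100
1111
0010
0011
k=4  1010
0000
1111
0010
0011
k=5  1010
1000
0011
1010
0011
k=6  1010
1000
0011
1011
0000
k=7  1010
1000
0011
1111
1110
k=8  1000
1111
0001
1111
1110
k=9  1100
0001
0101
1111
1110
k=10  0000
1001
0101
1111
1110
k=11  0000
1001
0101
0111
0010
k=12  0000
0001
1001
1111
0010
k=13  0000
0001
0001
0011
1010
k=14  0000
1001
1101
1011
1010
k=15  0000
1001
1100
1000
1011
k=16  0000
1001
1100
1001
1000

7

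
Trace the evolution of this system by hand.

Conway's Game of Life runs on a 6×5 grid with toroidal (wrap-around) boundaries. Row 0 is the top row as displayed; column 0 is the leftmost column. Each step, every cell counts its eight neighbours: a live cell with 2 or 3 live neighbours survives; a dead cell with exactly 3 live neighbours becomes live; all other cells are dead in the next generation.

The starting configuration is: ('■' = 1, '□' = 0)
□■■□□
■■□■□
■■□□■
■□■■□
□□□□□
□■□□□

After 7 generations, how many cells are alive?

gen 0: □■■□□
■■□■□
■■□□■
■□■■□
□□□□□
□■□□□
gen 1: □□□□□
□□□■□
□□□□□
■□■■□
□■■□□
□■■□□
gen 2: □□■□□
□□□□□
□□■■■
□□■■□
■□□□□
□■■□□
gen 3: □■■□□
□□■□□
□□■□■
□■■□□
□□□■□
□■■□□
gen 4: □□□■□
□□■□□
□□■□□
□■■□□
□□□■□
□■□■□
gen 5: □□□■□
□□■■□
□□■■□
□■■■□
□■□■□
□□□■■
gen 6: □□□□□
□□□□■
□□□□■
□■□□■
■■□□□
□□□■■
gen 7: □□□■■
□□□□□
□□□■■
□■□□■
□■■■□
■□□□■

11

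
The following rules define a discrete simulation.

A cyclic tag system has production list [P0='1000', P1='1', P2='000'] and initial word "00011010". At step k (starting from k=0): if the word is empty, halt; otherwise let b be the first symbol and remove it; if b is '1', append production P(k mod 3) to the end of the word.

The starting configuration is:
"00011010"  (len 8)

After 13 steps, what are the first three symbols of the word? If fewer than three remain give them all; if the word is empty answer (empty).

gen 0: "00011010"  (len 8)
gen 1: "0011010"  (len 7)
gen 2: "011010"  (len 6)
gen 3: "11010"  (len 5)
gen 4: "10101000"  (len 8)
gen 5: "01010001"  (len 8)
gen 6: "1010001"  (len 7)
gen 7: "0100011000"  (len 10)
gen 8: "100011000"  (len 9)
gen 9: "00011000000"  (len 11)
gen 10: "0011000000"  (len 10)
gen 11: "011000000"  (len 9)
gen 12: "11000000"  (len 8)
gen 13: "10000001000"  (len 11)

100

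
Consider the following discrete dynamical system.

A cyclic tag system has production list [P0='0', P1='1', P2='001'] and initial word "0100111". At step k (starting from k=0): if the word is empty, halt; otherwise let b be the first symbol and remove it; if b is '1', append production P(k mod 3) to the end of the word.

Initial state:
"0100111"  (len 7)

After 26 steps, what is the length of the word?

step 0: "0100111"  (len 7)
step 1: "100111"  (len 6)
step 2: "001111"  (len 6)
step 3: "01111"  (len 5)
step 4: "1111"  (len 4)
step 5: "1111"  (len 4)
step 6: "111001"  (len 6)
step 7: "110010"  (len 6)
step 8: "100101"  (len 6)
step 9: "00101001"  (len 8)
step 10: "0101001"  (len 7)
step 11: "101001"  (len 6)
step 12: "01001001"  (len 8)
step 13: "1001001"  (len 7)
step 14: "0010011"  (len 7)
step 15: "010011"  (len 6)
step 16: "10011"  (len 5)
step 17: "00111"  (len 5)
step 18: "0111"  (len 4)
step 19: "111"  (len 3)
step 20: "111"  (len 3)
step 21: "11001"  (len 5)
step 22: "10010"  (len 5)
step 23: "00101"  (len 5)
step 24: "0101"  (len 4)
step 25: "101"  (len 3)
step 26: "011"  (len 3)

3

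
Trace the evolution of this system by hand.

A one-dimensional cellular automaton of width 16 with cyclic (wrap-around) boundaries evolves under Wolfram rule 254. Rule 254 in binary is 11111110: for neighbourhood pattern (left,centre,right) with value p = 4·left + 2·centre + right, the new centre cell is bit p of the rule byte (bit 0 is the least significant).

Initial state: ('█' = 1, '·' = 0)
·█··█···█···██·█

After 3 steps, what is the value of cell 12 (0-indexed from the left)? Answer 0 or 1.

t=0: ·█··█···█···██·█
t=1: ██████·███·█████
t=2: ████████████████
t=3: ████████████████

1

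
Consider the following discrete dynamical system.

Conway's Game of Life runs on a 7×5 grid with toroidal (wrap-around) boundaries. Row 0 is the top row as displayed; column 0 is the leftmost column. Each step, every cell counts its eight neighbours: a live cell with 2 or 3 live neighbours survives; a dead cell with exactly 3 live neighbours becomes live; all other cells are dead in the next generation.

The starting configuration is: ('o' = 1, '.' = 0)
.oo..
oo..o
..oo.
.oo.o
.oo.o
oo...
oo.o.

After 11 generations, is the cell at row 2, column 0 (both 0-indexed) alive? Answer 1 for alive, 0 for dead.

[0] .oo..
oo..o
..oo.
.oo.o
.oo.o
oo...
oo.o.
[1] ...o.
o...o
.....
....o
....o
...o.
....o
[2] o..o.
....o
o...o
.....
...oo
...oo
...oo
[3] o..o.
...o.
o...o
o..o.
...oo
o.o..
o.o..
[4] .ooo.
o..o.
o..o.
o..o.
oooo.
o.o..
o.oo.
[5] o....
o..o.
oooo.
o..o.
o..o.
o....
o....
[6] oo...
o..o.
o..o.
o..o.
oo...
oo...
oo..o
[7] ..o..
o.o..
oooo.
o.o..
..o..
..o..
..o.o
[8] ..o..
o...o
o..o.
o...o
..oo.
.oo..
.oo..
[9] o.oo.
oo.oo
.o.o.
ooo..
o.ooo
.....
...o.
[10] o....
.....
...o.
.....
o.ooo
..o..
..ooo
[11] ...oo
.....
.....
..o..
.oooo
o....
.oooo

0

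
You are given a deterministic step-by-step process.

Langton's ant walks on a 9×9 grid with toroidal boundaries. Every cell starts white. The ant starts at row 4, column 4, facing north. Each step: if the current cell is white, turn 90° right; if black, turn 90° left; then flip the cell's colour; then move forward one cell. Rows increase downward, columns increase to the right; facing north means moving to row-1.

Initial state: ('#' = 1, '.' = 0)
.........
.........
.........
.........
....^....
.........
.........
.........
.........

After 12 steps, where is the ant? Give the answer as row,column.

4,2

0) .........
.........
.........
.........
....^....
.........
.........
.........
.........
1) .........
.........
.........
.........
....#>...
.........
.........
.........
.........
2) .........
.........
.........
.........
....##...
.....v...
.........
.........
.........
3) .........
.........
.........
.........
....##...
....<#...
.........
.........
.........
4) .........
.........
.........
.........
....^#...
....##...
.........
.........
.........
5) .........
.........
.........
.........
...<.#...
....##...
.........
.........
.........
6) .........
.........
.........
...^.....
...#.#...
....##...
.........
.........
.........
7) .........
.........
.........
...#>....
...#.#...
....##...
.........
.........
.........
8) .........
.........
.........
...##....
...#v#...
....##...
.........
.........
.........
9) .........
.........
.........
...##....
...<##...
....##...
.........
.........
.........
10) .........
.........
.........
...##....
....##...
...v##...
.........
.........
.........
11) .........
.........
.........
...##....
....##...
..<###...
.........
.........
.........
12) .........
.........
.........
...##....
..^.##...
..####...
.........
.........
.........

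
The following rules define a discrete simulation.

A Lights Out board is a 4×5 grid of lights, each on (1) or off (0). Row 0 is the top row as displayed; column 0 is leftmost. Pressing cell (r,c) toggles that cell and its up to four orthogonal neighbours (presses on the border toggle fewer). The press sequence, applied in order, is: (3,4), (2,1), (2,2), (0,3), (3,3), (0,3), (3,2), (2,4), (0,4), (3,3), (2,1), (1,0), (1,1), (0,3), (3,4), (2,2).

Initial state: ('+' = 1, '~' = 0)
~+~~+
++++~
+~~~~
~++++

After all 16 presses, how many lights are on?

gen 0: ~+~~+
++++~
+~~~~
~++++
gen 1: ~+~~+
++++~
+~~~+
~++~~
gen 2: ~+~~+
+~++~
~++~+
~~+~~
gen 3: ~+~~+
+~~+~
~~~++
~~~~~
gen 4: ~+++~
+~~~~
~~~++
~~~~~
gen 5: ~+++~
+~~~~
~~~~+
~~+++
gen 6: ~+~~+
+~~+~
~~~~+
~~+++
gen 7: ~+~~+
+~~+~
~~+~+
~+~~+
gen 8: ~+~~+
+~~++
~~++~
~+~~~
gen 9: ~+~+~
+~~+~
~~++~
~+~~~
gen 10: ~+~+~
+~~+~
~~+~~
~++++
gen 11: ~+~+~
++~+~
++~~~
~~+++
gen 12: ++~+~
~~~+~
~+~~~
~~+++
gen 13: +~~+~
++++~
~~~~~
~~+++
gen 14: +~+~+
+++~~
~~~~~
~~+++
gen 15: +~+~+
+++~~
~~~~+
~~+~~
gen 16: +~+~+
++~~~
~++++
~~~~~

9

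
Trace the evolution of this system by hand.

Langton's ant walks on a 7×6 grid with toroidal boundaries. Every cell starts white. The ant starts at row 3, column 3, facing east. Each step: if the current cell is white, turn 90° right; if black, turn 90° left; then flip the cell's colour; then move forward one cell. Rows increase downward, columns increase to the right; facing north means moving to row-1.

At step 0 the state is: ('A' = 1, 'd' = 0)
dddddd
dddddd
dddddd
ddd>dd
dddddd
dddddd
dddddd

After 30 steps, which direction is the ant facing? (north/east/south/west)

step 0: dddddd
dddddd
dddddd
ddd>dd
dddddd
dddddd
dddddd
step 1: dddddd
dddddd
dddddd
dddAdd
dddvdd
dddddd
dddddd
step 2: dddddd
dddddd
dddddd
dddAdd
dd<Add
dddddd
dddddd
step 3: dddddd
dddddd
dddddd
dd^Add
ddAAdd
dddddd
dddddd
step 4: dddddd
dddddd
dddddd
ddA>dd
ddAAdd
dddddd
dddddd
step 5: dddddd
dddddd
ddd^dd
ddAddd
ddAAdd
dddddd
dddddd
step 6: dddddd
dddddd
dddA>d
ddAddd
ddAAdd
dddddd
dddddd
step 7: dddddd
dddddd
dddAAd
ddAdvd
ddAAdd
dddddd
dddddd
step 8: dddddd
dddddd
dddAAd
ddA<Ad
ddAAdd
dddddd
dddddd
step 9: dddddd
dddddd
ddd^Ad
ddAAAd
ddAAdd
dddddd
dddddd
step 10: dddddd
dddddd
dd<dAd
ddAAAd
ddAAdd
dddddd
dddddd
step 11: dddddd
dd^ddd
ddAdAd
ddAAAd
ddAAdd
dddddd
dddddd
step 12: dddddd
ddA>dd
ddAdAd
ddAAAd
ddAAdd
dddddd
dddddd
step 13: dddddd
ddAAdd
ddAvAd
ddAAAd
ddAAdd
dddddd
dddddd
step 14: dddddd
ddAAdd
dd<AAd
ddAAAd
ddAAdd
dddddd
dddddd
step 15: dddddd
ddAAdd
dddAAd
ddvAAd
ddAAdd
dddddd
dddddd
step 16: dddddd
ddAAdd
dddAAd
ddd>Ad
ddAAdd
dddddd
dddddd
step 17: dddddd
ddAAdd
ddd^Ad
ddddAd
ddAAdd
dddddd
dddddd
step 18: dddddd
ddAAdd
dd<dAd
ddddAd
ddAAdd
dddddd
dddddd
step 19: dddddd
dd^Add
ddAdAd
ddddAd
ddAAdd
dddddd
dddddd
step 20: dddddd
d<dAdd
ddAdAd
ddddAd
ddAAdd
dddddd
dddddd
step 21: d^dddd
dAdAdd
ddAdAd
ddddAd
ddAAdd
dddddd
dddddd
step 22: dA>ddd
dAdAdd
ddAdAd
ddddAd
ddAAdd
dddddd
dddddd
step 23: dAAddd
dAvAdd
ddAdAd
ddddAd
ddAAdd
dddddd
dddddd
step 24: dAAddd
d<AAdd
ddAdAd
ddddAd
ddAAdd
dddddd
dddddd
step 25: dAAddd
ddAAdd
dvAdAd
ddddAd
ddAAdd
dddddd
dddddd
step 26: dAAddd
ddAAdd
<AAdAd
ddddAd
ddAAdd
dddddd
dddddd
step 27: dAAddd
^dAAdd
AAAdAd
ddddAd
ddAAdd
dddddd
dddddd
step 28: dAAddd
A>AAdd
AAAdAd
ddddAd
ddAAdd
dddddd
dddddd
step 29: dAAddd
AAAAdd
AvAdAd
ddddAd
ddAAdd
dddddd
dddddd
step 30: dAAddd
AAAAdd
Ad>dAd
ddddAd
ddAAdd
dddddd
dddddd

east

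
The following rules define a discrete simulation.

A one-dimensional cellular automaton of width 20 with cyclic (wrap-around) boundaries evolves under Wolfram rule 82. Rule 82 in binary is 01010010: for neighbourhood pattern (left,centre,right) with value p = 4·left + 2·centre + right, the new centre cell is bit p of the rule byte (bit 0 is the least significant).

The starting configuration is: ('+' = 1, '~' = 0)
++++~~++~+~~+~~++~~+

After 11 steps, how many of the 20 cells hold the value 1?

t=0: ++++~~++~+~~+~~++~~+
t=1: ~~~+++~+~~++~++~+++~
t=2: ~~+~~+~~++~+~~+~~~++
t=3: ++~++~++~+~~++~+~+~+
t=4: ~+~~+~~+~~++~+~~~~~~
t=5: +~++~++~++~+~~+~~~~~
t=6: ~~~+~~+~~+~~++~+~~~+
t=7: +~+~++~++~++~+~~+~+~
t=8: ~~~~~+~~+~~+~~++~~~~
t=9: ~~~~+~++~++~++~++~~~
t=10: ~~~+~~~+~~+~~+~~++~~
t=11: ~~+~+~+~++~++~++~++~

11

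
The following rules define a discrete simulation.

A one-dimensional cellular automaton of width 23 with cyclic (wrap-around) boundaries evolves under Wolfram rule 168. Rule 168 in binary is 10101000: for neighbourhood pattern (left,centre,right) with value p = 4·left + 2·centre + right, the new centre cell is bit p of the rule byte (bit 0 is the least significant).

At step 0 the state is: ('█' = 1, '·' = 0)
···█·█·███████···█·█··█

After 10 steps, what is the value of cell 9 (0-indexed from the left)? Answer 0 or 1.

gen 0: ···█·█·███████···█·█··█
gen 1: ····█·███████·····█····
gen 2: ·····███████···········
gen 3: ·····██████············
gen 4: ·····█████·············
gen 5: ·····████··············
gen 6: ·····███···············
gen 7: ·····██················
gen 8: ·····█·················
gen 9: ·······················
gen 10: ·······················

0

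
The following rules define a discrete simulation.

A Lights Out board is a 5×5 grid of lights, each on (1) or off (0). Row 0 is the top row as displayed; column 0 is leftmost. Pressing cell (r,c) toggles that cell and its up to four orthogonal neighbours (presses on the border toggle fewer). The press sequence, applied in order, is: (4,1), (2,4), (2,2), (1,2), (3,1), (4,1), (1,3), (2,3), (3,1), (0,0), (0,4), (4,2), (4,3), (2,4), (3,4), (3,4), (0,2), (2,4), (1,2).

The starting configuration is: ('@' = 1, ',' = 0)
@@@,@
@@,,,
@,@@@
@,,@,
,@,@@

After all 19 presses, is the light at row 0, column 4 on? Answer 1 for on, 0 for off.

k=0  @@@,@
@@,,,
@,@@@
@,,@,
,@,@@
k=1  @@@,@
@@,,,
@,@@@
@@,@,
@,@@@
k=2  @@@,@
@@,,@
@,@,,
@@,@@
@,@@@
k=3  @@@,@
@@@,@
@@,@,
@@@@@
@,@@@
k=4  @@,,@
@,,@@
@@@@,
@@@@@
@,@@@
k=5  @@,,@
@,,@@
@,@@,
,,,@@
@@@@@
k=6  @@,,@
@,,@@
@,@@,
,@,@@
,,,@@
k=7  @@,@@
@,@,,
@,@,,
,@,@@
,,,@@
k=8  @@,@@
@,@@,
@,,@@
,@,,@
,,,@@
k=9  @@,@@
@,@@,
@@,@@
@,@,@
,@,@@
k=10  ,,,@@
,,@@,
@@,@@
@,@,@
,@,@@
k=11  ,,,,,
,,@@@
@@,@@
@,@,@
,@,@@
k=12  ,,,,,
,,@@@
@@,@@
@,,,@
,,@,@
k=13  ,,,,,
,,@@@
@@,@@
@,,@@
,,,@,
k=14  ,,,,,
,,@@,
@@,,,
@,,@,
,,,@,
k=15  ,,,,,
,,@@,
@@,,@
@,,,@
,,,@@
k=16  ,,,,,
,,@@,
@@,,,
@,,@,
,,,@,
k=17  ,@@@,
,,,@,
@@,,,
@,,@,
,,,@,
k=18  ,@@@,
,,,@@
@@,@@
@,,@@
,,,@,
k=19  ,@,@,
,@@,@
@@@@@
@,,@@
,,,@,

0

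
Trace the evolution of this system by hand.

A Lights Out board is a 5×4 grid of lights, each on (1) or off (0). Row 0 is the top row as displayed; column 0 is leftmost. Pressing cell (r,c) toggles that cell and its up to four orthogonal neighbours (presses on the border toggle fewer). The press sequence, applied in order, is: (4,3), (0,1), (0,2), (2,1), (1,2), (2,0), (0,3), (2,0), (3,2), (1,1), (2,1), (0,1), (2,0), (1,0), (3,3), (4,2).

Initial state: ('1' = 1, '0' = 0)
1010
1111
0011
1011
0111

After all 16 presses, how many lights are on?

gen 0: 1010
1111
0011
1011
0111
gen 1: 1010
1111
0011
1010
0100
gen 2: 0100
1011
0011
1010
0100
gen 3: 0011
1001
0011
1010
0100
gen 4: 0011
1101
1101
1110
0100
gen 5: 0001
1010
1111
1110
0100
gen 6: 0001
0010
0011
0110
0100
gen 7: 0010
0011
0011
0110
0100
gen 8: 0010
1011
1111
1110
0100
gen 9: 0010
1011
1101
1001
0110
gen 10: 0110
0101
1001
1001
0110
gen 11: 0110
0001
0111
1101
0110
gen 12: 1000
0101
0111
1101
0110
gen 13: 1000
1101
1011
0101
0110
gen 14: 0000
0001
0011
0101
0110
gen 15: 0000
0001
0010
0110
0111
gen 16: 0000
0001
0010
0100
0000

3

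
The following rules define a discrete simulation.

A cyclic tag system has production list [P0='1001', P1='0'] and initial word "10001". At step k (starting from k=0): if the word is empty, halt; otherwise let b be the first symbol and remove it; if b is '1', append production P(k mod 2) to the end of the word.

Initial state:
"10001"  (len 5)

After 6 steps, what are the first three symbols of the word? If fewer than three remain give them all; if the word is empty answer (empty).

001

0) "10001"  (len 5)
1) "00011001"  (len 8)
2) "0011001"  (len 7)
3) "011001"  (len 6)
4) "11001"  (len 5)
5) "10011001"  (len 8)
6) "00110010"  (len 8)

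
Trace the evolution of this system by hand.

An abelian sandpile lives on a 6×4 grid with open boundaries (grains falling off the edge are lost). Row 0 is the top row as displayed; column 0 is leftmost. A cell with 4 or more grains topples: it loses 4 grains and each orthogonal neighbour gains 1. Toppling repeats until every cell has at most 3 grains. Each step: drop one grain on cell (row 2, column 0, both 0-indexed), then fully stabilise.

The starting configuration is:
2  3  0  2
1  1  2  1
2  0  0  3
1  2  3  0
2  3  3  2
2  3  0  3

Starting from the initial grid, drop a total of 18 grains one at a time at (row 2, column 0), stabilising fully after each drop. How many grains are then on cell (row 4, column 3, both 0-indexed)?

gen 0: 2  3  0  2
1  1  2  1
2  0  0  3
1  2  3  0
2  3  3  2
2  3  0  3
gen 1: 2  3  0  2
1  1  2  1
3  0  0  3
1  2  3  0
2  3  3  2
2  3  0  3
gen 2: 2  3  0  2
2  1  2  1
0  1  0  3
2  2  3  0
2  3  3  2
2  3  0  3
gen 3: 2  3  0  2
2  1  2  1
1  1  0  3
2  2  3  0
2  3  3  2
2  3  0  3
gen 4: 2  3  0  2
2  1  2  1
2  1  0  3
2  2  3  0
2  3  3  2
2  3  0  3
gen 5: 2  3  0  2
2  1  2  1
3  1  0  3
2  2  3  0
2  3  3  2
2  3  0  3
gen 6: 2  3  0  2
3  1  2  1
0  2  0  3
3  2  3  0
2  3  3  2
2  3  0  3
gen 7: 2  3  0  2
3  1  2  1
1  2  0  3
3  2  3  0
2  3  3  2
2  3  0  3
gen 8: 2  3  0  2
3  1  2  1
2  2  0  3
3  2  3  0
2  3  3  2
2  3  0  3
gen 9: 2  3  0  2
3  1  2  1
3  2  0  3
3  2  3  0
2  3  3  2
2  3  0  3
gen 10: 3  3  0  2
0  2  2  1
2  3  0  3
0  3  3  0
3  3  3  2
2  3  0  3
gen 11: 3  3  0  2
0  2  2  1
3  3  0  3
0  3  3  0
3  3  3  2
2  3  0  3
gen 12: 3  3  0  2
1  3  2  1
1  1  2  3
3  2  1  1
1  3  1  3
0  1  2  3
gen 13: 3  3  0  2
1  3  2  1
2  1  2  3
3  2  1  1
1  3  1  3
0  1  2  3
gen 14: 3  3  0  2
1  3  2  1
3  1  2  3
3  2  1  1
1  3  1  3
0  1  2  3
gen 15: 3  3  0  2
2  3  2  1
1  2  2  3
0  3  1  1
2  3  1  3
0  1  2  3
gen 16: 3  3  0  2
2  3  2  1
2  2  2  3
0  3  1  1
2  3  1  3
0  1  2  3
gen 17: 3  3  0  2
2  3  2  1
3  2  2  3
0  3  1  1
2  3  1  3
0  1  2  3
gen 18: 3  3  0  2
3  3  2  1
0  3  2  3
1  3  1  1
2  3  1  3
0  1  2  3

3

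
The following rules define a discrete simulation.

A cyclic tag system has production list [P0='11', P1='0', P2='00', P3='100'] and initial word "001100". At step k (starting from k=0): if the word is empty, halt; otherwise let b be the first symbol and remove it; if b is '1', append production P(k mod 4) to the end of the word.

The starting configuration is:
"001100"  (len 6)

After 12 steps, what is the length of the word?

4

t=0: "001100"  (len 6)
t=1: "01100"  (len 5)
t=2: "1100"  (len 4)
t=3: "10000"  (len 5)
t=4: "0000100"  (len 7)
t=5: "000100"  (len 6)
t=6: "00100"  (len 5)
t=7: "0100"  (len 4)
t=8: "100"  (len 3)
t=9: "0011"  (len 4)
t=10: "011"  (len 3)
t=11: "11"  (len 2)
t=12: "1100"  (len 4)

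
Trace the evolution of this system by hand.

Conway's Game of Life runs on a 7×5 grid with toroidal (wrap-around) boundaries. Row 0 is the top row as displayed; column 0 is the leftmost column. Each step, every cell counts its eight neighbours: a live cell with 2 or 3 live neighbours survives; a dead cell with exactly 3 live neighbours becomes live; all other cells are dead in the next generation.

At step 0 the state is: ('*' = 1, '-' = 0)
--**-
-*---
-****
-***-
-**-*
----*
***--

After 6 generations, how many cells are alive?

13

0) --**-
-*---
-****
-***-
-**-*
----*
***--
1) *--*-
**--*
----*
-----
-*--*
----*
***-*
2) ---*-
-*-*-
----*
*----
*----
--*-*
-**--
3) -*-*-
--***
*---*
*---*
**--*
*-**-
-**--
4) **--*
-**--
-*---
---*-
--*--
---*-
*---*
5) --***
--*--
-*---
--*--
--**-
---**
-*-*-
6) -*--*
-**--
-**--
-***-
--*-*
----*
*----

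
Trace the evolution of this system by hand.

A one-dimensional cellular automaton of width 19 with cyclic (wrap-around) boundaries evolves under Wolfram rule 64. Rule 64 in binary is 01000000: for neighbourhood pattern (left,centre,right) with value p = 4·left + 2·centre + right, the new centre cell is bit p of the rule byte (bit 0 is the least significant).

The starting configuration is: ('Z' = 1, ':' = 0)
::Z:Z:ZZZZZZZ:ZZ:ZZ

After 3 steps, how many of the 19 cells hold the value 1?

[0] ::Z:Z:ZZZZZZZ:ZZ:ZZ
[1] ::::::::::::Z::Z::Z
[2] :::::::::::::::::::
[3] :::::::::::::::::::

0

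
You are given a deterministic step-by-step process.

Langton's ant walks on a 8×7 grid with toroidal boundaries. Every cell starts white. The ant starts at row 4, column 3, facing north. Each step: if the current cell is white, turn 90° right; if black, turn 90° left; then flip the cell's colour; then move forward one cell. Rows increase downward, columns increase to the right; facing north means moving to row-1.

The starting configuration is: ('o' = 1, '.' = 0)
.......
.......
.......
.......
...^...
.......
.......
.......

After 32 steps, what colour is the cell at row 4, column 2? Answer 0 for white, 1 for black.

0

gen 0: .......
.......
.......
.......
...^...
.......
.......
.......
gen 1: .......
.......
.......
.......
...o>..
.......
.......
.......
gen 2: .......
.......
.......
.......
...oo..
....v..
.......
.......
gen 3: .......
.......
.......
.......
...oo..
...<o..
.......
.......
gen 4: .......
.......
.......
.......
...^o..
...oo..
.......
.......
gen 5: .......
.......
.......
.......
..<.o..
...oo..
.......
.......
gen 6: .......
.......
.......
..^....
..o.o..
...oo..
.......
.......
gen 7: .......
.......
.......
..o>...
..o.o..
...oo..
.......
.......
gen 8: .......
.......
.......
..oo...
..ovo..
...oo..
.......
.......
gen 9: .......
.......
.......
..oo...
..<oo..
...oo..
.......
.......
gen 10: .......
.......
.......
..oo...
...oo..
..voo..
.......
.......
gen 11: .......
.......
.......
..oo...
...oo..
.<ooo..
.......
.......
gen 12: .......
.......
.......
..oo...
.^.oo..
.oooo..
.......
.......
gen 13: .......
.......
.......
..oo...
.o>oo..
.oooo..
.......
.......
gen 14: .......
.......
.......
..oo...
.oooo..
.ovoo..
.......
.......
gen 15: .......
.......
.......
..oo...
.oooo..
.o.>o..
.......
.......
gen 16: .......
.......
.......
..oo...
.oo^o..
.o..o..
.......
.......
gen 17: .......
.......
.......
..oo...
.o<.o..
.o..o..
.......
.......
gen 18: .......
.......
.......
..oo...
.o..o..
.ov.o..
.......
.......
gen 19: .......
.......
.......
..oo...
.o..o..
.<o.o..
.......
.......
gen 20: .......
.......
.......
..oo...
.o..o..
..o.o..
.v.....
.......
gen 21: .......
.......
.......
..oo...
.o..o..
..o.o..
<o.....
.......
gen 22: .......
.......
.......
..oo...
.o..o..
^.o.o..
oo.....
.......
gen 23: .......
.......
.......
..oo...
.o..o..
o>o.o..
oo.....
.......
gen 24: .......
.......
.......
..oo...
.o..o..
ooo.o..
ov.....
.......
gen 25: .......
.......
.......
..oo...
.o..o..
ooo.o..
o.>....
.......
gen 26: .......
.......
.......
..oo...
.o..o..
ooo.o..
o.o....
..v....
gen 27: .......
.......
.......
..oo...
.o..o..
ooo.o..
o.o....
.<o....
gen 28: .......
.......
.......
..oo...
.o..o..
ooo.o..
o^o....
.oo....
gen 29: .......
.......
.......
..oo...
.o..o..
ooo.o..
oo>....
.oo....
gen 30: .......
.......
.......
..oo...
.o..o..
oo^.o..
oo.....
.oo....
gen 31: .......
.......
.......
..oo...
.o..o..
o<..o..
oo.....
.oo....
gen 32: .......
.......
.......
..oo...
.o..o..
o...o..
ov.....
.oo....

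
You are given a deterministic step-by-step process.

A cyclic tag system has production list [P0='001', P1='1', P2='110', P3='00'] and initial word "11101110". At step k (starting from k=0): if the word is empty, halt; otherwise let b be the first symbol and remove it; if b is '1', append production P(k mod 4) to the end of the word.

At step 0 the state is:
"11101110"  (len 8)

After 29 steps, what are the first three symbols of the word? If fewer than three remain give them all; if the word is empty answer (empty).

111

t=0: "11101110"  (len 8)
t=1: "1101110001"  (len 10)
t=2: "1011100011"  (len 10)
t=3: "011100011110"  (len 12)
t=4: "11100011110"  (len 11)
t=5: "1100011110001"  (len 13)
t=6: "1000111100011"  (len 13)
t=7: "000111100011110"  (len 15)
t=8: "00111100011110"  (len 14)
t=9: "0111100011110"  (len 13)
t=10: "111100011110"  (len 12)
t=11: "11100011110110"  (len 14)
t=12: "110001111011000"  (len 15)
t=13: "10001111011000001"  (len 17)
t=14: "00011110110000011"  (len 17)
t=15: "0011110110000011"  (len 16)
t=16: "011110110000011"  (len 15)
t=17: "11110110000011"  (len 14)
t=18: "11101100000111"  (len 14)
t=19: "1101100000111110"  (len 16)
t=20: "10110000011111000"  (len 17)
t=21: "0110000011111000001"  (len 19)
t=22: "110000011111000001"  (len 18)
t=23: "10000011111000001110"  (len 20)
t=24: "000001111100000111000"  (len 21)
t=25: "00001111100000111000"  (len 20)
t=26: "0001111100000111000"  (len 19)
t=27: "001111100000111000"  (len 18)
t=28: "01111100000111000"  (len 17)
t=29: "1111100000111000"  (len 16)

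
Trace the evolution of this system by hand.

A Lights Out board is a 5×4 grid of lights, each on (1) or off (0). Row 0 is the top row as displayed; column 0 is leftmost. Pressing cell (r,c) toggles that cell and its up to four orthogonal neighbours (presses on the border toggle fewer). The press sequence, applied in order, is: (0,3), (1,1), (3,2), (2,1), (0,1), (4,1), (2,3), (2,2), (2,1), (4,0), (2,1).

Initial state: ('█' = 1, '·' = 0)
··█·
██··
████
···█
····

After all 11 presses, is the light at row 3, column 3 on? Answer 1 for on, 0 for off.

1

t=0: ··█·
██··
████
···█
····
t=1: ···█
██·█
████
···█
····
t=2: ·█·█
··██
█·██
···█
····
t=3: ·█·█
··██
█··█
·██·
··█·
t=4: ·█·█
·███
·███
··█·
··█·
t=5: █·██
··██
·███
··█·
··█·
t=6: █·██
··██
·███
·██·
██··
t=7: █·██
··█·
·█··
·███
██··
t=8: █·██
····
··██
·█·█
██··
t=9: █·██
·█··
██·█
···█
██··
t=10: █·██
·█··
██·█
█··█
····
t=11: █·██
····
··██
██·█
····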